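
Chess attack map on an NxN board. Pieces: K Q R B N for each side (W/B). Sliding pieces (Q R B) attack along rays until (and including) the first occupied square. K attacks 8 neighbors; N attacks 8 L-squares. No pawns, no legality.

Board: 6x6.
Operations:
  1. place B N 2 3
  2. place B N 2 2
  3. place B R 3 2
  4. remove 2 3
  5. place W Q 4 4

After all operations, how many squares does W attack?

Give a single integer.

Op 1: place BN@(2,3)
Op 2: place BN@(2,2)
Op 3: place BR@(3,2)
Op 4: remove (2,3)
Op 5: place WQ@(4,4)
Per-piece attacks for W:
  WQ@(4,4): attacks (4,5) (4,3) (4,2) (4,1) (4,0) (5,4) (3,4) (2,4) (1,4) (0,4) (5,5) (5,3) (3,5) (3,3) (2,2) [ray(-1,-1) blocked at (2,2)]
Union (15 distinct): (0,4) (1,4) (2,2) (2,4) (3,3) (3,4) (3,5) (4,0) (4,1) (4,2) (4,3) (4,5) (5,3) (5,4) (5,5)

Answer: 15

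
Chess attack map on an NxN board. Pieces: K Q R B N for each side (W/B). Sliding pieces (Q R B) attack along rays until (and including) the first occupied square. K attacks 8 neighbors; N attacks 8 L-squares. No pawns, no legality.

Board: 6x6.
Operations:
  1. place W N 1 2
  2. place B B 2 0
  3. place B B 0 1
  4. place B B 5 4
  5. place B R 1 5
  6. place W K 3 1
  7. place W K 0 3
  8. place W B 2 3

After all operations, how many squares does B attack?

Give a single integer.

Op 1: place WN@(1,2)
Op 2: place BB@(2,0)
Op 3: place BB@(0,1)
Op 4: place BB@(5,4)
Op 5: place BR@(1,5)
Op 6: place WK@(3,1)
Op 7: place WK@(0,3)
Op 8: place WB@(2,3)
Per-piece attacks for B:
  BB@(0,1): attacks (1,2) (1,0) [ray(1,1) blocked at (1,2)]
  BR@(1,5): attacks (1,4) (1,3) (1,2) (2,5) (3,5) (4,5) (5,5) (0,5) [ray(0,-1) blocked at (1,2)]
  BB@(2,0): attacks (3,1) (1,1) (0,2) [ray(1,1) blocked at (3,1)]
  BB@(5,4): attacks (4,5) (4,3) (3,2) (2,1) (1,0)
Union (15 distinct): (0,2) (0,5) (1,0) (1,1) (1,2) (1,3) (1,4) (2,1) (2,5) (3,1) (3,2) (3,5) (4,3) (4,5) (5,5)

Answer: 15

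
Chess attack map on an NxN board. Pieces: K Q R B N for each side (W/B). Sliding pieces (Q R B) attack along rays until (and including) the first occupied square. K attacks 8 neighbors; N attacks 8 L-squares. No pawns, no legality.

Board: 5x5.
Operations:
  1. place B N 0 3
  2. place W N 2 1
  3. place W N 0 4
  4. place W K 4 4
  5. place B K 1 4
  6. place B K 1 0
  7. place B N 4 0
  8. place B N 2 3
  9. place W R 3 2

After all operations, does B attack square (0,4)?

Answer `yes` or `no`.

Answer: yes

Derivation:
Op 1: place BN@(0,3)
Op 2: place WN@(2,1)
Op 3: place WN@(0,4)
Op 4: place WK@(4,4)
Op 5: place BK@(1,4)
Op 6: place BK@(1,0)
Op 7: place BN@(4,0)
Op 8: place BN@(2,3)
Op 9: place WR@(3,2)
Per-piece attacks for B:
  BN@(0,3): attacks (2,4) (1,1) (2,2)
  BK@(1,0): attacks (1,1) (2,0) (0,0) (2,1) (0,1)
  BK@(1,4): attacks (1,3) (2,4) (0,4) (2,3) (0,3)
  BN@(2,3): attacks (4,4) (0,4) (3,1) (4,2) (1,1) (0,2)
  BN@(4,0): attacks (3,2) (2,1)
B attacks (0,4): yes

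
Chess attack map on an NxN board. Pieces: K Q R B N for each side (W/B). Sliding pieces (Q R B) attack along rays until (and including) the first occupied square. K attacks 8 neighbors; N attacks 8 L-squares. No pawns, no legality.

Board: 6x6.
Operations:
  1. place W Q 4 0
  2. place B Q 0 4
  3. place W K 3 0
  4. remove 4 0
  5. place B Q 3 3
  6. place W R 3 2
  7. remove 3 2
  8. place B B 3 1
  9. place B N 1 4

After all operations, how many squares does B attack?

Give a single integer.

Op 1: place WQ@(4,0)
Op 2: place BQ@(0,4)
Op 3: place WK@(3,0)
Op 4: remove (4,0)
Op 5: place BQ@(3,3)
Op 6: place WR@(3,2)
Op 7: remove (3,2)
Op 8: place BB@(3,1)
Op 9: place BN@(1,4)
Per-piece attacks for B:
  BQ@(0,4): attacks (0,5) (0,3) (0,2) (0,1) (0,0) (1,4) (1,5) (1,3) (2,2) (3,1) [ray(1,0) blocked at (1,4); ray(1,-1) blocked at (3,1)]
  BN@(1,4): attacks (3,5) (2,2) (3,3) (0,2)
  BB@(3,1): attacks (4,2) (5,3) (4,0) (2,2) (1,3) (0,4) (2,0) [ray(-1,1) blocked at (0,4)]
  BQ@(3,3): attacks (3,4) (3,5) (3,2) (3,1) (4,3) (5,3) (2,3) (1,3) (0,3) (4,4) (5,5) (4,2) (5,1) (2,4) (1,5) (2,2) (1,1) (0,0) [ray(0,-1) blocked at (3,1)]
Union (26 distinct): (0,0) (0,1) (0,2) (0,3) (0,4) (0,5) (1,1) (1,3) (1,4) (1,5) (2,0) (2,2) (2,3) (2,4) (3,1) (3,2) (3,3) (3,4) (3,5) (4,0) (4,2) (4,3) (4,4) (5,1) (5,3) (5,5)

Answer: 26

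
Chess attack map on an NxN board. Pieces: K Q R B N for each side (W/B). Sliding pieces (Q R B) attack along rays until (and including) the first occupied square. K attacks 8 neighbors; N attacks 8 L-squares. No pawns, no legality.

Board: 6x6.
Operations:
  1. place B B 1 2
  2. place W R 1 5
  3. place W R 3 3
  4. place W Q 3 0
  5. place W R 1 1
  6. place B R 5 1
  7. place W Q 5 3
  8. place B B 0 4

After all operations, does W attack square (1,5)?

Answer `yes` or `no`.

Answer: no

Derivation:
Op 1: place BB@(1,2)
Op 2: place WR@(1,5)
Op 3: place WR@(3,3)
Op 4: place WQ@(3,0)
Op 5: place WR@(1,1)
Op 6: place BR@(5,1)
Op 7: place WQ@(5,3)
Op 8: place BB@(0,4)
Per-piece attacks for W:
  WR@(1,1): attacks (1,2) (1,0) (2,1) (3,1) (4,1) (5,1) (0,1) [ray(0,1) blocked at (1,2); ray(1,0) blocked at (5,1)]
  WR@(1,5): attacks (1,4) (1,3) (1,2) (2,5) (3,5) (4,5) (5,5) (0,5) [ray(0,-1) blocked at (1,2)]
  WQ@(3,0): attacks (3,1) (3,2) (3,3) (4,0) (5,0) (2,0) (1,0) (0,0) (4,1) (5,2) (2,1) (1,2) [ray(0,1) blocked at (3,3); ray(-1,1) blocked at (1,2)]
  WR@(3,3): attacks (3,4) (3,5) (3,2) (3,1) (3,0) (4,3) (5,3) (2,3) (1,3) (0,3) [ray(0,-1) blocked at (3,0); ray(1,0) blocked at (5,3)]
  WQ@(5,3): attacks (5,4) (5,5) (5,2) (5,1) (4,3) (3,3) (4,4) (3,5) (4,2) (3,1) (2,0) [ray(0,-1) blocked at (5,1); ray(-1,0) blocked at (3,3)]
W attacks (1,5): no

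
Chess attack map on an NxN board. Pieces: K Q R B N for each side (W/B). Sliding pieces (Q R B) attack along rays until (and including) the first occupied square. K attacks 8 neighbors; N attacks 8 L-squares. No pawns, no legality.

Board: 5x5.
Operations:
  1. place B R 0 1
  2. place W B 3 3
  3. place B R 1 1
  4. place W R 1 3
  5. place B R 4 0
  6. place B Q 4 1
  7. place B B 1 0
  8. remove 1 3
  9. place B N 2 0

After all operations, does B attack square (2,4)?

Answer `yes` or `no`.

Answer: no

Derivation:
Op 1: place BR@(0,1)
Op 2: place WB@(3,3)
Op 3: place BR@(1,1)
Op 4: place WR@(1,3)
Op 5: place BR@(4,0)
Op 6: place BQ@(4,1)
Op 7: place BB@(1,0)
Op 8: remove (1,3)
Op 9: place BN@(2,0)
Per-piece attacks for B:
  BR@(0,1): attacks (0,2) (0,3) (0,4) (0,0) (1,1) [ray(1,0) blocked at (1,1)]
  BB@(1,0): attacks (2,1) (3,2) (4,3) (0,1) [ray(-1,1) blocked at (0,1)]
  BR@(1,1): attacks (1,2) (1,3) (1,4) (1,0) (2,1) (3,1) (4,1) (0,1) [ray(0,-1) blocked at (1,0); ray(1,0) blocked at (4,1); ray(-1,0) blocked at (0,1)]
  BN@(2,0): attacks (3,2) (4,1) (1,2) (0,1)
  BR@(4,0): attacks (4,1) (3,0) (2,0) [ray(0,1) blocked at (4,1); ray(-1,0) blocked at (2,0)]
  BQ@(4,1): attacks (4,2) (4,3) (4,4) (4,0) (3,1) (2,1) (1,1) (3,2) (2,3) (1,4) (3,0) [ray(0,-1) blocked at (4,0); ray(-1,0) blocked at (1,1)]
B attacks (2,4): no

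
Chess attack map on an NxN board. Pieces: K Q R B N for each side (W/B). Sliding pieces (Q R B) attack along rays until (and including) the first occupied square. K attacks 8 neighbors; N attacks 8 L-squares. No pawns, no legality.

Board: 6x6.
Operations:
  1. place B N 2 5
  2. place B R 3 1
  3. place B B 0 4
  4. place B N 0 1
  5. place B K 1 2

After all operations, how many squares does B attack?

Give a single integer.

Op 1: place BN@(2,5)
Op 2: place BR@(3,1)
Op 3: place BB@(0,4)
Op 4: place BN@(0,1)
Op 5: place BK@(1,2)
Per-piece attacks for B:
  BN@(0,1): attacks (1,3) (2,2) (2,0)
  BB@(0,4): attacks (1,5) (1,3) (2,2) (3,1) [ray(1,-1) blocked at (3,1)]
  BK@(1,2): attacks (1,3) (1,1) (2,2) (0,2) (2,3) (2,1) (0,3) (0,1)
  BN@(2,5): attacks (3,3) (4,4) (1,3) (0,4)
  BR@(3,1): attacks (3,2) (3,3) (3,4) (3,5) (3,0) (4,1) (5,1) (2,1) (1,1) (0,1) [ray(-1,0) blocked at (0,1)]
Union (20 distinct): (0,1) (0,2) (0,3) (0,4) (1,1) (1,3) (1,5) (2,0) (2,1) (2,2) (2,3) (3,0) (3,1) (3,2) (3,3) (3,4) (3,5) (4,1) (4,4) (5,1)

Answer: 20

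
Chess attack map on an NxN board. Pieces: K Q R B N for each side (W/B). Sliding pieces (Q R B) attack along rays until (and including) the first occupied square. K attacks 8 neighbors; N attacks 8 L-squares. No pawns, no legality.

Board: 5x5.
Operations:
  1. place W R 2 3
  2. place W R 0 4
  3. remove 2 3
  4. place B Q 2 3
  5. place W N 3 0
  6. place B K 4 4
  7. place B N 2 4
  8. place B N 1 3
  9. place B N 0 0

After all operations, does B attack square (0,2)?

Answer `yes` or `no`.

Op 1: place WR@(2,3)
Op 2: place WR@(0,4)
Op 3: remove (2,3)
Op 4: place BQ@(2,3)
Op 5: place WN@(3,0)
Op 6: place BK@(4,4)
Op 7: place BN@(2,4)
Op 8: place BN@(1,3)
Op 9: place BN@(0,0)
Per-piece attacks for B:
  BN@(0,0): attacks (1,2) (2,1)
  BN@(1,3): attacks (3,4) (2,1) (3,2) (0,1)
  BQ@(2,3): attacks (2,4) (2,2) (2,1) (2,0) (3,3) (4,3) (1,3) (3,4) (3,2) (4,1) (1,4) (1,2) (0,1) [ray(0,1) blocked at (2,4); ray(-1,0) blocked at (1,3)]
  BN@(2,4): attacks (3,2) (4,3) (1,2) (0,3)
  BK@(4,4): attacks (4,3) (3,4) (3,3)
B attacks (0,2): no

Answer: no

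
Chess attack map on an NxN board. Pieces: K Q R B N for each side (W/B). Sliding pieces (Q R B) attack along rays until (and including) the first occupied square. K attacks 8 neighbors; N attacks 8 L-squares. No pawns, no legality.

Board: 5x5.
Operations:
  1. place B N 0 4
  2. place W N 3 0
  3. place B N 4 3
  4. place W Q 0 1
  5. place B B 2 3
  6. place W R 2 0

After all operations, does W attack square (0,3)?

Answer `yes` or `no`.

Op 1: place BN@(0,4)
Op 2: place WN@(3,0)
Op 3: place BN@(4,3)
Op 4: place WQ@(0,1)
Op 5: place BB@(2,3)
Op 6: place WR@(2,0)
Per-piece attacks for W:
  WQ@(0,1): attacks (0,2) (0,3) (0,4) (0,0) (1,1) (2,1) (3,1) (4,1) (1,2) (2,3) (1,0) [ray(0,1) blocked at (0,4); ray(1,1) blocked at (2,3)]
  WR@(2,0): attacks (2,1) (2,2) (2,3) (3,0) (1,0) (0,0) [ray(0,1) blocked at (2,3); ray(1,0) blocked at (3,0)]
  WN@(3,0): attacks (4,2) (2,2) (1,1)
W attacks (0,3): yes

Answer: yes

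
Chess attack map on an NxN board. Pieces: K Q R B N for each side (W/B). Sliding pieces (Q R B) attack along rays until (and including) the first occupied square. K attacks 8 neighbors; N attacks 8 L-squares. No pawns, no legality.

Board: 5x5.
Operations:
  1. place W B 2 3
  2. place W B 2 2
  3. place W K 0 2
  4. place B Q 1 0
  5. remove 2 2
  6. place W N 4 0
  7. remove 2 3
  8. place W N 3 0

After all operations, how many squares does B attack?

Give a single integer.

Op 1: place WB@(2,3)
Op 2: place WB@(2,2)
Op 3: place WK@(0,2)
Op 4: place BQ@(1,0)
Op 5: remove (2,2)
Op 6: place WN@(4,0)
Op 7: remove (2,3)
Op 8: place WN@(3,0)
Per-piece attacks for B:
  BQ@(1,0): attacks (1,1) (1,2) (1,3) (1,4) (2,0) (3,0) (0,0) (2,1) (3,2) (4,3) (0,1) [ray(1,0) blocked at (3,0)]
Union (11 distinct): (0,0) (0,1) (1,1) (1,2) (1,3) (1,4) (2,0) (2,1) (3,0) (3,2) (4,3)

Answer: 11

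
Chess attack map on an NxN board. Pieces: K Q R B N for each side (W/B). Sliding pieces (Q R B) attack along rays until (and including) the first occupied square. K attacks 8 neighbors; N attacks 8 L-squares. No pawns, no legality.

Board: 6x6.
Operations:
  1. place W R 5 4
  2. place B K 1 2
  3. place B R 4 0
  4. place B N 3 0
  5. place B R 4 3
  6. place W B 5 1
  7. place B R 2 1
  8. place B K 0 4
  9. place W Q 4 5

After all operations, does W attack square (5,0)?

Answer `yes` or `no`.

Op 1: place WR@(5,4)
Op 2: place BK@(1,2)
Op 3: place BR@(4,0)
Op 4: place BN@(3,0)
Op 5: place BR@(4,3)
Op 6: place WB@(5,1)
Op 7: place BR@(2,1)
Op 8: place BK@(0,4)
Op 9: place WQ@(4,5)
Per-piece attacks for W:
  WQ@(4,5): attacks (4,4) (4,3) (5,5) (3,5) (2,5) (1,5) (0,5) (5,4) (3,4) (2,3) (1,2) [ray(0,-1) blocked at (4,3); ray(1,-1) blocked at (5,4); ray(-1,-1) blocked at (1,2)]
  WB@(5,1): attacks (4,2) (3,3) (2,4) (1,5) (4,0) [ray(-1,-1) blocked at (4,0)]
  WR@(5,4): attacks (5,5) (5,3) (5,2) (5,1) (4,4) (3,4) (2,4) (1,4) (0,4) [ray(0,-1) blocked at (5,1); ray(-1,0) blocked at (0,4)]
W attacks (5,0): no

Answer: no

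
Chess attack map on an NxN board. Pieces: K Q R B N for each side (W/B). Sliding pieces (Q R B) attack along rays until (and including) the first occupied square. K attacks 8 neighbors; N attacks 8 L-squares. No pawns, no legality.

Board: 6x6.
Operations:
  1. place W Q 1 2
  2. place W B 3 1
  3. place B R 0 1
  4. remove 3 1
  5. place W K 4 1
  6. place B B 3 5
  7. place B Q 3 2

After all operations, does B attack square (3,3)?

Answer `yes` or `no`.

Op 1: place WQ@(1,2)
Op 2: place WB@(3,1)
Op 3: place BR@(0,1)
Op 4: remove (3,1)
Op 5: place WK@(4,1)
Op 6: place BB@(3,5)
Op 7: place BQ@(3,2)
Per-piece attacks for B:
  BR@(0,1): attacks (0,2) (0,3) (0,4) (0,5) (0,0) (1,1) (2,1) (3,1) (4,1) [ray(1,0) blocked at (4,1)]
  BQ@(3,2): attacks (3,3) (3,4) (3,5) (3,1) (3,0) (4,2) (5,2) (2,2) (1,2) (4,3) (5,4) (4,1) (2,3) (1,4) (0,5) (2,1) (1,0) [ray(0,1) blocked at (3,5); ray(-1,0) blocked at (1,2); ray(1,-1) blocked at (4,1)]
  BB@(3,5): attacks (4,4) (5,3) (2,4) (1,3) (0,2)
B attacks (3,3): yes

Answer: yes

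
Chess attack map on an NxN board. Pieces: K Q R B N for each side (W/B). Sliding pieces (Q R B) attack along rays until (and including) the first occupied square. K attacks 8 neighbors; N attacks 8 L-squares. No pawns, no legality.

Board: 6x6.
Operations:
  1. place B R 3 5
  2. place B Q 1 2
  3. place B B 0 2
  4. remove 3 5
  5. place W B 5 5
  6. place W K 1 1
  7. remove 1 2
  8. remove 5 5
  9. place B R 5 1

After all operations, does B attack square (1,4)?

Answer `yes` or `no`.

Op 1: place BR@(3,5)
Op 2: place BQ@(1,2)
Op 3: place BB@(0,2)
Op 4: remove (3,5)
Op 5: place WB@(5,5)
Op 6: place WK@(1,1)
Op 7: remove (1,2)
Op 8: remove (5,5)
Op 9: place BR@(5,1)
Per-piece attacks for B:
  BB@(0,2): attacks (1,3) (2,4) (3,5) (1,1) [ray(1,-1) blocked at (1,1)]
  BR@(5,1): attacks (5,2) (5,3) (5,4) (5,5) (5,0) (4,1) (3,1) (2,1) (1,1) [ray(-1,0) blocked at (1,1)]
B attacks (1,4): no

Answer: no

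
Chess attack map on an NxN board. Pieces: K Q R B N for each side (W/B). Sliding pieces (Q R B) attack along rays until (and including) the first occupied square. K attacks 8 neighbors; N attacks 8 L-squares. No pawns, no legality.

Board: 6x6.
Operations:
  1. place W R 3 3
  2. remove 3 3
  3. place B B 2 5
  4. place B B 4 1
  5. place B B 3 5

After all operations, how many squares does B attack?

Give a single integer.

Answer: 15

Derivation:
Op 1: place WR@(3,3)
Op 2: remove (3,3)
Op 3: place BB@(2,5)
Op 4: place BB@(4,1)
Op 5: place BB@(3,5)
Per-piece attacks for B:
  BB@(2,5): attacks (3,4) (4,3) (5,2) (1,4) (0,3)
  BB@(3,5): attacks (4,4) (5,3) (2,4) (1,3) (0,2)
  BB@(4,1): attacks (5,2) (5,0) (3,2) (2,3) (1,4) (0,5) (3,0)
Union (15 distinct): (0,2) (0,3) (0,5) (1,3) (1,4) (2,3) (2,4) (3,0) (3,2) (3,4) (4,3) (4,4) (5,0) (5,2) (5,3)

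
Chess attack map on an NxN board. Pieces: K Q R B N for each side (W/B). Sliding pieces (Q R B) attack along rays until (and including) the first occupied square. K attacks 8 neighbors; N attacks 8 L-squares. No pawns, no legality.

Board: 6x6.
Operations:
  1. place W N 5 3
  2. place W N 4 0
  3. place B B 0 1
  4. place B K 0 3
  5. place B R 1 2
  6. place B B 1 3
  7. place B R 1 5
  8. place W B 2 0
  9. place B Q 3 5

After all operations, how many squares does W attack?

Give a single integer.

Answer: 11

Derivation:
Op 1: place WN@(5,3)
Op 2: place WN@(4,0)
Op 3: place BB@(0,1)
Op 4: place BK@(0,3)
Op 5: place BR@(1,2)
Op 6: place BB@(1,3)
Op 7: place BR@(1,5)
Op 8: place WB@(2,0)
Op 9: place BQ@(3,5)
Per-piece attacks for W:
  WB@(2,0): attacks (3,1) (4,2) (5,3) (1,1) (0,2) [ray(1,1) blocked at (5,3)]
  WN@(4,0): attacks (5,2) (3,2) (2,1)
  WN@(5,3): attacks (4,5) (3,4) (4,1) (3,2)
Union (11 distinct): (0,2) (1,1) (2,1) (3,1) (3,2) (3,4) (4,1) (4,2) (4,5) (5,2) (5,3)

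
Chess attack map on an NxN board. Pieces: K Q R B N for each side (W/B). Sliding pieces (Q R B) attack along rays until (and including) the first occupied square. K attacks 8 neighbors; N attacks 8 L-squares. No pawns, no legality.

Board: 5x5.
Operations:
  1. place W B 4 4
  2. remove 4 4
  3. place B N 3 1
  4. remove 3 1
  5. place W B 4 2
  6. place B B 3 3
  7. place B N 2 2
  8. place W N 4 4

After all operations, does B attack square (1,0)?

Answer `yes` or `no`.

Op 1: place WB@(4,4)
Op 2: remove (4,4)
Op 3: place BN@(3,1)
Op 4: remove (3,1)
Op 5: place WB@(4,2)
Op 6: place BB@(3,3)
Op 7: place BN@(2,2)
Op 8: place WN@(4,4)
Per-piece attacks for B:
  BN@(2,2): attacks (3,4) (4,3) (1,4) (0,3) (3,0) (4,1) (1,0) (0,1)
  BB@(3,3): attacks (4,4) (4,2) (2,4) (2,2) [ray(1,1) blocked at (4,4); ray(1,-1) blocked at (4,2); ray(-1,-1) blocked at (2,2)]
B attacks (1,0): yes

Answer: yes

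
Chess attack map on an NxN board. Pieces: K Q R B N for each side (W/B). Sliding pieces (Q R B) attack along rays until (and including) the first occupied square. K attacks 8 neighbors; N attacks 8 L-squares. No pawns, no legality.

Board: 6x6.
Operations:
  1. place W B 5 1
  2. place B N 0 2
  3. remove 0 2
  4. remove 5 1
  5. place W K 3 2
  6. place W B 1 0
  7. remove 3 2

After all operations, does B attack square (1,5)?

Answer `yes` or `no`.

Op 1: place WB@(5,1)
Op 2: place BN@(0,2)
Op 3: remove (0,2)
Op 4: remove (5,1)
Op 5: place WK@(3,2)
Op 6: place WB@(1,0)
Op 7: remove (3,2)
Per-piece attacks for B:
B attacks (1,5): no

Answer: no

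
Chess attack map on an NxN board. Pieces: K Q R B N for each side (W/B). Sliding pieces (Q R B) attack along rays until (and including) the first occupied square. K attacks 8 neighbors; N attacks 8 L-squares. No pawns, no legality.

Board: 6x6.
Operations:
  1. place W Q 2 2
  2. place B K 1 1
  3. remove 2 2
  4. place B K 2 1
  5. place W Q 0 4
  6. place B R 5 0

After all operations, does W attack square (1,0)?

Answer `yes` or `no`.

Op 1: place WQ@(2,2)
Op 2: place BK@(1,1)
Op 3: remove (2,2)
Op 4: place BK@(2,1)
Op 5: place WQ@(0,4)
Op 6: place BR@(5,0)
Per-piece attacks for W:
  WQ@(0,4): attacks (0,5) (0,3) (0,2) (0,1) (0,0) (1,4) (2,4) (3,4) (4,4) (5,4) (1,5) (1,3) (2,2) (3,1) (4,0)
W attacks (1,0): no

Answer: no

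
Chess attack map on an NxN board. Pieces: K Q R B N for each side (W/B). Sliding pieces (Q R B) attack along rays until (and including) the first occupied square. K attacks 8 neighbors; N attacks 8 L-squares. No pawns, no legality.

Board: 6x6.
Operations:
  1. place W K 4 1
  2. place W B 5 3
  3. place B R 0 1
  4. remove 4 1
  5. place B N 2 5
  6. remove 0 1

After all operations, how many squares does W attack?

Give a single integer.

Answer: 5

Derivation:
Op 1: place WK@(4,1)
Op 2: place WB@(5,3)
Op 3: place BR@(0,1)
Op 4: remove (4,1)
Op 5: place BN@(2,5)
Op 6: remove (0,1)
Per-piece attacks for W:
  WB@(5,3): attacks (4,4) (3,5) (4,2) (3,1) (2,0)
Union (5 distinct): (2,0) (3,1) (3,5) (4,2) (4,4)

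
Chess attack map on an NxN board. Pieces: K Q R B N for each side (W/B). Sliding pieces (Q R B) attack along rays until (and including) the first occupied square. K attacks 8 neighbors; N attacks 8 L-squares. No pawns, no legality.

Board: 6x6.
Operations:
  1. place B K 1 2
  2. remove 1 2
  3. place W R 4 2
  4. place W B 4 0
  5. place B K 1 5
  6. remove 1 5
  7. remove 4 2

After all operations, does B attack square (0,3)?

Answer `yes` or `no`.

Answer: no

Derivation:
Op 1: place BK@(1,2)
Op 2: remove (1,2)
Op 3: place WR@(4,2)
Op 4: place WB@(4,0)
Op 5: place BK@(1,5)
Op 6: remove (1,5)
Op 7: remove (4,2)
Per-piece attacks for B:
B attacks (0,3): no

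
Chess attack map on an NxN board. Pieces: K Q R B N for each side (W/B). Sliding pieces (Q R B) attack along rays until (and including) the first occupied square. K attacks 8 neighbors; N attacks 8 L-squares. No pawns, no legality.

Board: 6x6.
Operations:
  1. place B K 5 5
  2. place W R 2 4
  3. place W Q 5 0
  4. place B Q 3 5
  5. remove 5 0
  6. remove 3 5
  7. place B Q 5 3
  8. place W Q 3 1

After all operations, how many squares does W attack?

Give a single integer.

Answer: 22

Derivation:
Op 1: place BK@(5,5)
Op 2: place WR@(2,4)
Op 3: place WQ@(5,0)
Op 4: place BQ@(3,5)
Op 5: remove (5,0)
Op 6: remove (3,5)
Op 7: place BQ@(5,3)
Op 8: place WQ@(3,1)
Per-piece attacks for W:
  WR@(2,4): attacks (2,5) (2,3) (2,2) (2,1) (2,0) (3,4) (4,4) (5,4) (1,4) (0,4)
  WQ@(3,1): attacks (3,2) (3,3) (3,4) (3,5) (3,0) (4,1) (5,1) (2,1) (1,1) (0,1) (4,2) (5,3) (4,0) (2,2) (1,3) (0,4) (2,0) [ray(1,1) blocked at (5,3)]
Union (22 distinct): (0,1) (0,4) (1,1) (1,3) (1,4) (2,0) (2,1) (2,2) (2,3) (2,5) (3,0) (3,2) (3,3) (3,4) (3,5) (4,0) (4,1) (4,2) (4,4) (5,1) (5,3) (5,4)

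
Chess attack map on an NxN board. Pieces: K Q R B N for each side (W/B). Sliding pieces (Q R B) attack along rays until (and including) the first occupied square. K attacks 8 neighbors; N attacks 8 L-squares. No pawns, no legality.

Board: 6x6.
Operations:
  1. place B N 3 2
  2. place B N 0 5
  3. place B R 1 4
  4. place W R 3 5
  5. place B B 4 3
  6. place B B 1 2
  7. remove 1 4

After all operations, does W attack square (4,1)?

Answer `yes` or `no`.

Op 1: place BN@(3,2)
Op 2: place BN@(0,5)
Op 3: place BR@(1,4)
Op 4: place WR@(3,5)
Op 5: place BB@(4,3)
Op 6: place BB@(1,2)
Op 7: remove (1,4)
Per-piece attacks for W:
  WR@(3,5): attacks (3,4) (3,3) (3,2) (4,5) (5,5) (2,5) (1,5) (0,5) [ray(0,-1) blocked at (3,2); ray(-1,0) blocked at (0,5)]
W attacks (4,1): no

Answer: no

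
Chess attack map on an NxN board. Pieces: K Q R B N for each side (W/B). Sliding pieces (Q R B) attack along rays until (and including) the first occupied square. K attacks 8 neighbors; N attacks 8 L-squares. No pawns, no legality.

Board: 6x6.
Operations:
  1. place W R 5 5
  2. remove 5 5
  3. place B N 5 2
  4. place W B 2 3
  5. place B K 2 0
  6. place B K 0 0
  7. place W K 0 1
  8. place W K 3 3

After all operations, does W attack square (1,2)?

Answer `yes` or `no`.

Answer: yes

Derivation:
Op 1: place WR@(5,5)
Op 2: remove (5,5)
Op 3: place BN@(5,2)
Op 4: place WB@(2,3)
Op 5: place BK@(2,0)
Op 6: place BK@(0,0)
Op 7: place WK@(0,1)
Op 8: place WK@(3,3)
Per-piece attacks for W:
  WK@(0,1): attacks (0,2) (0,0) (1,1) (1,2) (1,0)
  WB@(2,3): attacks (3,4) (4,5) (3,2) (4,1) (5,0) (1,4) (0,5) (1,2) (0,1) [ray(-1,-1) blocked at (0,1)]
  WK@(3,3): attacks (3,4) (3,2) (4,3) (2,3) (4,4) (4,2) (2,4) (2,2)
W attacks (1,2): yes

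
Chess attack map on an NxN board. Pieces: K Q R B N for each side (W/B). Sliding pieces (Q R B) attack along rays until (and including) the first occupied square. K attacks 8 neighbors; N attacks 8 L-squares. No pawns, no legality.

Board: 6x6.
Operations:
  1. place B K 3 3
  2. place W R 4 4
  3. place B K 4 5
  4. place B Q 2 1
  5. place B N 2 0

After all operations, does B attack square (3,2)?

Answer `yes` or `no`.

Op 1: place BK@(3,3)
Op 2: place WR@(4,4)
Op 3: place BK@(4,5)
Op 4: place BQ@(2,1)
Op 5: place BN@(2,0)
Per-piece attacks for B:
  BN@(2,0): attacks (3,2) (4,1) (1,2) (0,1)
  BQ@(2,1): attacks (2,2) (2,3) (2,4) (2,5) (2,0) (3,1) (4,1) (5,1) (1,1) (0,1) (3,2) (4,3) (5,4) (3,0) (1,2) (0,3) (1,0) [ray(0,-1) blocked at (2,0)]
  BK@(3,3): attacks (3,4) (3,2) (4,3) (2,3) (4,4) (4,2) (2,4) (2,2)
  BK@(4,5): attacks (4,4) (5,5) (3,5) (5,4) (3,4)
B attacks (3,2): yes

Answer: yes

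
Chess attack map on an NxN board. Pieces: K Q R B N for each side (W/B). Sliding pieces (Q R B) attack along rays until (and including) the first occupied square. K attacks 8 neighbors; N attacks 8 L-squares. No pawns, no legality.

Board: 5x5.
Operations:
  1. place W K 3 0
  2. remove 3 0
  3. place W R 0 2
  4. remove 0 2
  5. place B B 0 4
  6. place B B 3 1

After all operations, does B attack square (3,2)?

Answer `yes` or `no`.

Op 1: place WK@(3,0)
Op 2: remove (3,0)
Op 3: place WR@(0,2)
Op 4: remove (0,2)
Op 5: place BB@(0,4)
Op 6: place BB@(3,1)
Per-piece attacks for B:
  BB@(0,4): attacks (1,3) (2,2) (3,1) [ray(1,-1) blocked at (3,1)]
  BB@(3,1): attacks (4,2) (4,0) (2,2) (1,3) (0,4) (2,0) [ray(-1,1) blocked at (0,4)]
B attacks (3,2): no

Answer: no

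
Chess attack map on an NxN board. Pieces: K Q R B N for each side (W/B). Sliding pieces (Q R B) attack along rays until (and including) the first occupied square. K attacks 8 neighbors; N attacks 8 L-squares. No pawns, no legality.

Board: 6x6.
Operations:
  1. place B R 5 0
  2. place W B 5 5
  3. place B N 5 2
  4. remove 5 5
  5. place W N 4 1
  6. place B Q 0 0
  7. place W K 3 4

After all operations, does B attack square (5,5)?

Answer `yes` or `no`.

Op 1: place BR@(5,0)
Op 2: place WB@(5,5)
Op 3: place BN@(5,2)
Op 4: remove (5,5)
Op 5: place WN@(4,1)
Op 6: place BQ@(0,0)
Op 7: place WK@(3,4)
Per-piece attacks for B:
  BQ@(0,0): attacks (0,1) (0,2) (0,3) (0,4) (0,5) (1,0) (2,0) (3,0) (4,0) (5,0) (1,1) (2,2) (3,3) (4,4) (5,5) [ray(1,0) blocked at (5,0)]
  BR@(5,0): attacks (5,1) (5,2) (4,0) (3,0) (2,0) (1,0) (0,0) [ray(0,1) blocked at (5,2); ray(-1,0) blocked at (0,0)]
  BN@(5,2): attacks (4,4) (3,3) (4,0) (3,1)
B attacks (5,5): yes

Answer: yes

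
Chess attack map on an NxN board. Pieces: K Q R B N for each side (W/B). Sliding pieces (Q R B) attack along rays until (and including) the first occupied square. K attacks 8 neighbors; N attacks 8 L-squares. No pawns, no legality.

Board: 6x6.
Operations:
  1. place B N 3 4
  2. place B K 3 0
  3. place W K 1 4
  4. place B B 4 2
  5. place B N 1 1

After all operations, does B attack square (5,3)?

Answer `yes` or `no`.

Answer: yes

Derivation:
Op 1: place BN@(3,4)
Op 2: place BK@(3,0)
Op 3: place WK@(1,4)
Op 4: place BB@(4,2)
Op 5: place BN@(1,1)
Per-piece attacks for B:
  BN@(1,1): attacks (2,3) (3,2) (0,3) (3,0)
  BK@(3,0): attacks (3,1) (4,0) (2,0) (4,1) (2,1)
  BN@(3,4): attacks (5,5) (1,5) (4,2) (5,3) (2,2) (1,3)
  BB@(4,2): attacks (5,3) (5,1) (3,3) (2,4) (1,5) (3,1) (2,0)
B attacks (5,3): yes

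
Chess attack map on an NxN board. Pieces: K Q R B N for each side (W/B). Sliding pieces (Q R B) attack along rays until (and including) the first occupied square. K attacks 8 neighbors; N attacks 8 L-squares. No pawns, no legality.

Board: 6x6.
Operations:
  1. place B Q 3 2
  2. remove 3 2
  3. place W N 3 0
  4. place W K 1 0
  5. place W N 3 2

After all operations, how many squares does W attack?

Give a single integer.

Op 1: place BQ@(3,2)
Op 2: remove (3,2)
Op 3: place WN@(3,0)
Op 4: place WK@(1,0)
Op 5: place WN@(3,2)
Per-piece attacks for W:
  WK@(1,0): attacks (1,1) (2,0) (0,0) (2,1) (0,1)
  WN@(3,0): attacks (4,2) (5,1) (2,2) (1,1)
  WN@(3,2): attacks (4,4) (5,3) (2,4) (1,3) (4,0) (5,1) (2,0) (1,1)
Union (13 distinct): (0,0) (0,1) (1,1) (1,3) (2,0) (2,1) (2,2) (2,4) (4,0) (4,2) (4,4) (5,1) (5,3)

Answer: 13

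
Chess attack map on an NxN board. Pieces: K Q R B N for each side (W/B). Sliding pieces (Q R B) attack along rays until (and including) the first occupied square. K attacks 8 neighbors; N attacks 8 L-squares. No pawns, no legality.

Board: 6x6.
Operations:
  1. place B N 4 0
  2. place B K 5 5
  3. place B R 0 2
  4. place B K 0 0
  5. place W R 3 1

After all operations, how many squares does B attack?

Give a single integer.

Answer: 16

Derivation:
Op 1: place BN@(4,0)
Op 2: place BK@(5,5)
Op 3: place BR@(0,2)
Op 4: place BK@(0,0)
Op 5: place WR@(3,1)
Per-piece attacks for B:
  BK@(0,0): attacks (0,1) (1,0) (1,1)
  BR@(0,2): attacks (0,3) (0,4) (0,5) (0,1) (0,0) (1,2) (2,2) (3,2) (4,2) (5,2) [ray(0,-1) blocked at (0,0)]
  BN@(4,0): attacks (5,2) (3,2) (2,1)
  BK@(5,5): attacks (5,4) (4,5) (4,4)
Union (16 distinct): (0,0) (0,1) (0,3) (0,4) (0,5) (1,0) (1,1) (1,2) (2,1) (2,2) (3,2) (4,2) (4,4) (4,5) (5,2) (5,4)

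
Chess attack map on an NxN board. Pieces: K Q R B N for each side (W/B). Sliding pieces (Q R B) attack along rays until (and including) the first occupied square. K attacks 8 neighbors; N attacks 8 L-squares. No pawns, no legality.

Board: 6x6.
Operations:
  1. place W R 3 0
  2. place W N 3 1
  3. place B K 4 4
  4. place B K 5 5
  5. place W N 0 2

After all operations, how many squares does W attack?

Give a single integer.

Answer: 12

Derivation:
Op 1: place WR@(3,0)
Op 2: place WN@(3,1)
Op 3: place BK@(4,4)
Op 4: place BK@(5,5)
Op 5: place WN@(0,2)
Per-piece attacks for W:
  WN@(0,2): attacks (1,4) (2,3) (1,0) (2,1)
  WR@(3,0): attacks (3,1) (4,0) (5,0) (2,0) (1,0) (0,0) [ray(0,1) blocked at (3,1)]
  WN@(3,1): attacks (4,3) (5,2) (2,3) (1,2) (5,0) (1,0)
Union (12 distinct): (0,0) (1,0) (1,2) (1,4) (2,0) (2,1) (2,3) (3,1) (4,0) (4,3) (5,0) (5,2)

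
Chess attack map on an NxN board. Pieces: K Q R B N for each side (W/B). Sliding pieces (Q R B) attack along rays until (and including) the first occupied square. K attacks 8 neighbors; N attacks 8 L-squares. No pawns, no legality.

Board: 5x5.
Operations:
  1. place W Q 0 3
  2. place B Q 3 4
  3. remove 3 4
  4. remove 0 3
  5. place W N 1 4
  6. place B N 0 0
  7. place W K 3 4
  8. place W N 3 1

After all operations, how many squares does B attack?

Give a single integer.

Op 1: place WQ@(0,3)
Op 2: place BQ@(3,4)
Op 3: remove (3,4)
Op 4: remove (0,3)
Op 5: place WN@(1,4)
Op 6: place BN@(0,0)
Op 7: place WK@(3,4)
Op 8: place WN@(3,1)
Per-piece attacks for B:
  BN@(0,0): attacks (1,2) (2,1)
Union (2 distinct): (1,2) (2,1)

Answer: 2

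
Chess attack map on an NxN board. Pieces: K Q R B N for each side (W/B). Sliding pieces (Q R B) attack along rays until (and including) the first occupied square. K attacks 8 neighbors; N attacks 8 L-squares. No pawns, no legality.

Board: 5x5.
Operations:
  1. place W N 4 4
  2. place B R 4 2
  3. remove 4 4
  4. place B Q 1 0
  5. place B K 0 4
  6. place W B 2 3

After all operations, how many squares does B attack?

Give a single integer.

Op 1: place WN@(4,4)
Op 2: place BR@(4,2)
Op 3: remove (4,4)
Op 4: place BQ@(1,0)
Op 5: place BK@(0,4)
Op 6: place WB@(2,3)
Per-piece attacks for B:
  BK@(0,4): attacks (0,3) (1,4) (1,3)
  BQ@(1,0): attacks (1,1) (1,2) (1,3) (1,4) (2,0) (3,0) (4,0) (0,0) (2,1) (3,2) (4,3) (0,1)
  BR@(4,2): attacks (4,3) (4,4) (4,1) (4,0) (3,2) (2,2) (1,2) (0,2)
Union (17 distinct): (0,0) (0,1) (0,2) (0,3) (1,1) (1,2) (1,3) (1,4) (2,0) (2,1) (2,2) (3,0) (3,2) (4,0) (4,1) (4,3) (4,4)

Answer: 17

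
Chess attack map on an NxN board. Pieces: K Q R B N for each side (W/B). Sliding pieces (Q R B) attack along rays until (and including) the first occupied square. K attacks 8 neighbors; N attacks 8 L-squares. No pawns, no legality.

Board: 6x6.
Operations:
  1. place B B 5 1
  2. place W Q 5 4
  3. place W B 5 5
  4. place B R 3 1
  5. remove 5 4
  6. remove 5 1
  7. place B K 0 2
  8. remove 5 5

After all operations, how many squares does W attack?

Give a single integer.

Op 1: place BB@(5,1)
Op 2: place WQ@(5,4)
Op 3: place WB@(5,5)
Op 4: place BR@(3,1)
Op 5: remove (5,4)
Op 6: remove (5,1)
Op 7: place BK@(0,2)
Op 8: remove (5,5)
Per-piece attacks for W:
Union (0 distinct): (none)

Answer: 0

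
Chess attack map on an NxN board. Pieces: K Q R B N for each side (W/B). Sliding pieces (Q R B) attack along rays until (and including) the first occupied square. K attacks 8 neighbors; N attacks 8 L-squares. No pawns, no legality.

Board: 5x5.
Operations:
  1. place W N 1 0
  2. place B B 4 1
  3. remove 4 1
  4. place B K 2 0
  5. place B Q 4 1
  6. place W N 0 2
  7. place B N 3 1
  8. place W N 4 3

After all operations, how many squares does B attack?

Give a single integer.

Answer: 12

Derivation:
Op 1: place WN@(1,0)
Op 2: place BB@(4,1)
Op 3: remove (4,1)
Op 4: place BK@(2,0)
Op 5: place BQ@(4,1)
Op 6: place WN@(0,2)
Op 7: place BN@(3,1)
Op 8: place WN@(4,3)
Per-piece attacks for B:
  BK@(2,0): attacks (2,1) (3,0) (1,0) (3,1) (1,1)
  BN@(3,1): attacks (4,3) (2,3) (1,2) (1,0)
  BQ@(4,1): attacks (4,2) (4,3) (4,0) (3,1) (3,2) (2,3) (1,4) (3,0) [ray(0,1) blocked at (4,3); ray(-1,0) blocked at (3,1)]
Union (12 distinct): (1,0) (1,1) (1,2) (1,4) (2,1) (2,3) (3,0) (3,1) (3,2) (4,0) (4,2) (4,3)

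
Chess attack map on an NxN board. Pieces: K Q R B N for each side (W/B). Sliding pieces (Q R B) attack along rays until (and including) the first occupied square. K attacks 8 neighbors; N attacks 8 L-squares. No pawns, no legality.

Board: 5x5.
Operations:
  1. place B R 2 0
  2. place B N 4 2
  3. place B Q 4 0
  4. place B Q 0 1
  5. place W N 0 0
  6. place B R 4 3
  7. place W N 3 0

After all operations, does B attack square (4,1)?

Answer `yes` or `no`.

Answer: yes

Derivation:
Op 1: place BR@(2,0)
Op 2: place BN@(4,2)
Op 3: place BQ@(4,0)
Op 4: place BQ@(0,1)
Op 5: place WN@(0,0)
Op 6: place BR@(4,3)
Op 7: place WN@(3,0)
Per-piece attacks for B:
  BQ@(0,1): attacks (0,2) (0,3) (0,4) (0,0) (1,1) (2,1) (3,1) (4,1) (1,2) (2,3) (3,4) (1,0) [ray(0,-1) blocked at (0,0)]
  BR@(2,0): attacks (2,1) (2,2) (2,3) (2,4) (3,0) (1,0) (0,0) [ray(1,0) blocked at (3,0); ray(-1,0) blocked at (0,0)]
  BQ@(4,0): attacks (4,1) (4,2) (3,0) (3,1) (2,2) (1,3) (0,4) [ray(0,1) blocked at (4,2); ray(-1,0) blocked at (3,0)]
  BN@(4,2): attacks (3,4) (2,3) (3,0) (2,1)
  BR@(4,3): attacks (4,4) (4,2) (3,3) (2,3) (1,3) (0,3) [ray(0,-1) blocked at (4,2)]
B attacks (4,1): yes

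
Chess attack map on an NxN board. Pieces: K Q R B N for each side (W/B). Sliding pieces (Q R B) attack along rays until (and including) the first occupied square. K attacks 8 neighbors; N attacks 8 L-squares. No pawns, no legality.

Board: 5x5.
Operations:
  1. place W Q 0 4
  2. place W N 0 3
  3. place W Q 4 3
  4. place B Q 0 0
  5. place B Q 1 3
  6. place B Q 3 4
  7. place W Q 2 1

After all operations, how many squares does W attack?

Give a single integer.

Op 1: place WQ@(0,4)
Op 2: place WN@(0,3)
Op 3: place WQ@(4,3)
Op 4: place BQ@(0,0)
Op 5: place BQ@(1,3)
Op 6: place BQ@(3,4)
Op 7: place WQ@(2,1)
Per-piece attacks for W:
  WN@(0,3): attacks (2,4) (1,1) (2,2)
  WQ@(0,4): attacks (0,3) (1,4) (2,4) (3,4) (1,3) [ray(0,-1) blocked at (0,3); ray(1,0) blocked at (3,4); ray(1,-1) blocked at (1,3)]
  WQ@(2,1): attacks (2,2) (2,3) (2,4) (2,0) (3,1) (4,1) (1,1) (0,1) (3,2) (4,3) (3,0) (1,2) (0,3) (1,0) [ray(1,1) blocked at (4,3); ray(-1,1) blocked at (0,3)]
  WQ@(4,3): attacks (4,4) (4,2) (4,1) (4,0) (3,3) (2,3) (1,3) (3,4) (3,2) (2,1) [ray(-1,0) blocked at (1,3); ray(-1,1) blocked at (3,4); ray(-1,-1) blocked at (2,1)]
Union (22 distinct): (0,1) (0,3) (1,0) (1,1) (1,2) (1,3) (1,4) (2,0) (2,1) (2,2) (2,3) (2,4) (3,0) (3,1) (3,2) (3,3) (3,4) (4,0) (4,1) (4,2) (4,3) (4,4)

Answer: 22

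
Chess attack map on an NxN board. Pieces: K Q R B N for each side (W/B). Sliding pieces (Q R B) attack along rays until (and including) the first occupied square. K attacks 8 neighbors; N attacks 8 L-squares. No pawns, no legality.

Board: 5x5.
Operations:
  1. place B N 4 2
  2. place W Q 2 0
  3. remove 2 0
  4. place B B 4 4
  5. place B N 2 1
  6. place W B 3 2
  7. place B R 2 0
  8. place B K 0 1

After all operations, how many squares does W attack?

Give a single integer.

Op 1: place BN@(4,2)
Op 2: place WQ@(2,0)
Op 3: remove (2,0)
Op 4: place BB@(4,4)
Op 5: place BN@(2,1)
Op 6: place WB@(3,2)
Op 7: place BR@(2,0)
Op 8: place BK@(0,1)
Per-piece attacks for W:
  WB@(3,2): attacks (4,3) (4,1) (2,3) (1,4) (2,1) [ray(-1,-1) blocked at (2,1)]
Union (5 distinct): (1,4) (2,1) (2,3) (4,1) (4,3)

Answer: 5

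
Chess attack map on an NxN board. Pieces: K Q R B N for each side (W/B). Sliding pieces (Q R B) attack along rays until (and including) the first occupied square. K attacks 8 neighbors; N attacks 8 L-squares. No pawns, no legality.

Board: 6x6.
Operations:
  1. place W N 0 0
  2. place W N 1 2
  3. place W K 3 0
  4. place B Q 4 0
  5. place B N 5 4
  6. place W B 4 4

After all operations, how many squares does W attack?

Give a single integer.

Answer: 15

Derivation:
Op 1: place WN@(0,0)
Op 2: place WN@(1,2)
Op 3: place WK@(3,0)
Op 4: place BQ@(4,0)
Op 5: place BN@(5,4)
Op 6: place WB@(4,4)
Per-piece attacks for W:
  WN@(0,0): attacks (1,2) (2,1)
  WN@(1,2): attacks (2,4) (3,3) (0,4) (2,0) (3,1) (0,0)
  WK@(3,0): attacks (3,1) (4,0) (2,0) (4,1) (2,1)
  WB@(4,4): attacks (5,5) (5,3) (3,5) (3,3) (2,2) (1,1) (0,0) [ray(-1,-1) blocked at (0,0)]
Union (15 distinct): (0,0) (0,4) (1,1) (1,2) (2,0) (2,1) (2,2) (2,4) (3,1) (3,3) (3,5) (4,0) (4,1) (5,3) (5,5)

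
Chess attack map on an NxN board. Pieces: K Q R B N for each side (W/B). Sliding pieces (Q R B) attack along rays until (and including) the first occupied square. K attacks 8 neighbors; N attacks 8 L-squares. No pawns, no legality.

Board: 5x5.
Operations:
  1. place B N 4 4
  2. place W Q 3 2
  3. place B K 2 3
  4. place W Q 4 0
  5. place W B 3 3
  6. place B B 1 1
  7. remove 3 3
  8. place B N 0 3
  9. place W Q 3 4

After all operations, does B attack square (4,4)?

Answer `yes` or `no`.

Op 1: place BN@(4,4)
Op 2: place WQ@(3,2)
Op 3: place BK@(2,3)
Op 4: place WQ@(4,0)
Op 5: place WB@(3,3)
Op 6: place BB@(1,1)
Op 7: remove (3,3)
Op 8: place BN@(0,3)
Op 9: place WQ@(3,4)
Per-piece attacks for B:
  BN@(0,3): attacks (2,4) (1,1) (2,2)
  BB@(1,1): attacks (2,2) (3,3) (4,4) (2,0) (0,2) (0,0) [ray(1,1) blocked at (4,4)]
  BK@(2,3): attacks (2,4) (2,2) (3,3) (1,3) (3,4) (3,2) (1,4) (1,2)
  BN@(4,4): attacks (3,2) (2,3)
B attacks (4,4): yes

Answer: yes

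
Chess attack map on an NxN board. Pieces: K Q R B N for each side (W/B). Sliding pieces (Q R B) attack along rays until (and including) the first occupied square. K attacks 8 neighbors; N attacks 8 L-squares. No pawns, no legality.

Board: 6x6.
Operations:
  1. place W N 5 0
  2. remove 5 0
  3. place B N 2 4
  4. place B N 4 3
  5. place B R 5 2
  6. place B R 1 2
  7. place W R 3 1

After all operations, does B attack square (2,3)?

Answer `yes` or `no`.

Op 1: place WN@(5,0)
Op 2: remove (5,0)
Op 3: place BN@(2,4)
Op 4: place BN@(4,3)
Op 5: place BR@(5,2)
Op 6: place BR@(1,2)
Op 7: place WR@(3,1)
Per-piece attacks for B:
  BR@(1,2): attacks (1,3) (1,4) (1,5) (1,1) (1,0) (2,2) (3,2) (4,2) (5,2) (0,2) [ray(1,0) blocked at (5,2)]
  BN@(2,4): attacks (4,5) (0,5) (3,2) (4,3) (1,2) (0,3)
  BN@(4,3): attacks (5,5) (3,5) (2,4) (5,1) (3,1) (2,2)
  BR@(5,2): attacks (5,3) (5,4) (5,5) (5,1) (5,0) (4,2) (3,2) (2,2) (1,2) [ray(-1,0) blocked at (1,2)]
B attacks (2,3): no

Answer: no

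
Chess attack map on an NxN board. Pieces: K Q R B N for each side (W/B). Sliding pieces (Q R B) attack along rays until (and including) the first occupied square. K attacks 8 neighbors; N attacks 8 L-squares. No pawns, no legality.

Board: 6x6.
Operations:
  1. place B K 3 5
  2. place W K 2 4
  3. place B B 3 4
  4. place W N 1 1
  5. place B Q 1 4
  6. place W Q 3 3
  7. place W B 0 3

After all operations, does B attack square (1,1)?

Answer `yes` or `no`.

Op 1: place BK@(3,5)
Op 2: place WK@(2,4)
Op 3: place BB@(3,4)
Op 4: place WN@(1,1)
Op 5: place BQ@(1,4)
Op 6: place WQ@(3,3)
Op 7: place WB@(0,3)
Per-piece attacks for B:
  BQ@(1,4): attacks (1,5) (1,3) (1,2) (1,1) (2,4) (0,4) (2,5) (2,3) (3,2) (4,1) (5,0) (0,5) (0,3) [ray(0,-1) blocked at (1,1); ray(1,0) blocked at (2,4); ray(-1,-1) blocked at (0,3)]
  BB@(3,4): attacks (4,5) (4,3) (5,2) (2,5) (2,3) (1,2) (0,1)
  BK@(3,5): attacks (3,4) (4,5) (2,5) (4,4) (2,4)
B attacks (1,1): yes

Answer: yes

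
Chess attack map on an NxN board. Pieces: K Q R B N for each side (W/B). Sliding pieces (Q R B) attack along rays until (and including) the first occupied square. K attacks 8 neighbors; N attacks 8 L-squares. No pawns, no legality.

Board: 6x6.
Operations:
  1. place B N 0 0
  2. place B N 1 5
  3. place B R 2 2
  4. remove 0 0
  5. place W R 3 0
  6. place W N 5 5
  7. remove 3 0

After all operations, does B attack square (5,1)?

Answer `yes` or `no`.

Answer: no

Derivation:
Op 1: place BN@(0,0)
Op 2: place BN@(1,5)
Op 3: place BR@(2,2)
Op 4: remove (0,0)
Op 5: place WR@(3,0)
Op 6: place WN@(5,5)
Op 7: remove (3,0)
Per-piece attacks for B:
  BN@(1,5): attacks (2,3) (3,4) (0,3)
  BR@(2,2): attacks (2,3) (2,4) (2,5) (2,1) (2,0) (3,2) (4,2) (5,2) (1,2) (0,2)
B attacks (5,1): no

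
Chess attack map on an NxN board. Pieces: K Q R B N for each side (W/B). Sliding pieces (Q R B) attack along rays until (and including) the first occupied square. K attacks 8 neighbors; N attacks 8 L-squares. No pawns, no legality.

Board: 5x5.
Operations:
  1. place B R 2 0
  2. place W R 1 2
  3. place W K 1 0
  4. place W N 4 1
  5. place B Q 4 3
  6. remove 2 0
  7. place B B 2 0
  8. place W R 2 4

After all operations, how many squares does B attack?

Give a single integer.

Answer: 14

Derivation:
Op 1: place BR@(2,0)
Op 2: place WR@(1,2)
Op 3: place WK@(1,0)
Op 4: place WN@(4,1)
Op 5: place BQ@(4,3)
Op 6: remove (2,0)
Op 7: place BB@(2,0)
Op 8: place WR@(2,4)
Per-piece attacks for B:
  BB@(2,0): attacks (3,1) (4,2) (1,1) (0,2)
  BQ@(4,3): attacks (4,4) (4,2) (4,1) (3,3) (2,3) (1,3) (0,3) (3,4) (3,2) (2,1) (1,0) [ray(0,-1) blocked at (4,1); ray(-1,-1) blocked at (1,0)]
Union (14 distinct): (0,2) (0,3) (1,0) (1,1) (1,3) (2,1) (2,3) (3,1) (3,2) (3,3) (3,4) (4,1) (4,2) (4,4)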